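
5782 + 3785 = 9567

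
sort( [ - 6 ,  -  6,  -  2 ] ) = [ - 6, - 6, - 2] 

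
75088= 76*988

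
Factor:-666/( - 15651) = 2/47 = 2^1 *47^(-1)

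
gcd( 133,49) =7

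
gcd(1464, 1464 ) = 1464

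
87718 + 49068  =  136786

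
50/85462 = 25/42731=   0.00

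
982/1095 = 982/1095 =0.90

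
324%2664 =324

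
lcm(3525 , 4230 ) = 21150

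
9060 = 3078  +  5982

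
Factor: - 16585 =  - 5^1*31^1*107^1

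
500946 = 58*8637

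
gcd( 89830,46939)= 1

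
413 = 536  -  123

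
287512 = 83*3464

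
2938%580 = 38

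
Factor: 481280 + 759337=3^1*7^1*59077^1 = 1240617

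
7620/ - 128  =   - 60 + 15/32 = - 59.53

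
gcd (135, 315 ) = 45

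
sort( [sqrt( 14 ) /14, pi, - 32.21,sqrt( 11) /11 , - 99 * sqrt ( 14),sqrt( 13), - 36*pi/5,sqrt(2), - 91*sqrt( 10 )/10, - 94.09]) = [ - 99 * sqrt ( 14),-94.09, - 32.21,-91*sqrt( 10)/10, -36*pi/5,  sqrt( 14)/14, sqrt( 11)/11,sqrt ( 2 ),pi,sqrt(13)]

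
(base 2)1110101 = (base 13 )90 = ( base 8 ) 165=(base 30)3R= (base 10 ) 117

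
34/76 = 17/38 = 0.45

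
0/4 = 0=0.00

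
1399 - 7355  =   - 5956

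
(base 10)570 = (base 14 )2ca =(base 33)H9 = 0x23a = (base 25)MK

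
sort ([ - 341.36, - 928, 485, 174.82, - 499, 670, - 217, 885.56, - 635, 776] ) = [ -928 , - 635, - 499,-341.36, - 217, 174.82, 485, 670, 776,885.56]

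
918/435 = 306/145  =  2.11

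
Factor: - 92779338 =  - 2^1*3^1 * 79^1*195737^1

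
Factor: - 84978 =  - 2^1*3^2*4721^1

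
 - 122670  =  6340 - 129010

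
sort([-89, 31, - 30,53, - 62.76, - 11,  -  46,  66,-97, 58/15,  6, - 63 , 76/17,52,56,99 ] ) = [-97, - 89, - 63,-62.76,-46, - 30, - 11, 58/15,  76/17,6, 31, 52, 53,56, 66,99]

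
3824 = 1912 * 2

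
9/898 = 9/898  =  0.01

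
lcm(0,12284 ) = 0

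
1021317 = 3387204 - 2365887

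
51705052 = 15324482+36380570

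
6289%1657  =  1318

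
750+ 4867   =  5617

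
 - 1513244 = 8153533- 9666777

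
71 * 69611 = 4942381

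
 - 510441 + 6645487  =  6135046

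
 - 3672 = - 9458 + 5786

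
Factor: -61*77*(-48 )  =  2^4*3^1*7^1*11^1*61^1 = 225456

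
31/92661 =31/92661=0.00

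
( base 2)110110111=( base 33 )da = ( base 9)537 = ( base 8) 667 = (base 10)439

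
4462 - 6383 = -1921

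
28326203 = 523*54161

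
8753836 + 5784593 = 14538429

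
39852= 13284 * 3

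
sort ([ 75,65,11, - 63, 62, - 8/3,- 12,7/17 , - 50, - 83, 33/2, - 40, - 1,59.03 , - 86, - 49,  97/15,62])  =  [ - 86, - 83, - 63, - 50, - 49,-40, - 12, - 8/3,-1, 7/17 , 97/15,11, 33/2,59.03 , 62, 62,65, 75]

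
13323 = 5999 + 7324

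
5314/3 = 1771  +  1/3  =  1771.33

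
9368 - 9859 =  -491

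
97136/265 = 97136/265 =366.55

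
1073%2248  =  1073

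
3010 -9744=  - 6734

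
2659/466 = 5 + 329/466 = 5.71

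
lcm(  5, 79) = 395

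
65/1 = 65 = 65.00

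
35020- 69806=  -34786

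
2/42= 1/21=0.05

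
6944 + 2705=9649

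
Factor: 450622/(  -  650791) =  - 2^1*233^1*673^( - 1) = - 466/673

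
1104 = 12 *92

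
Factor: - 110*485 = -53350 = - 2^1 * 5^2*11^1*97^1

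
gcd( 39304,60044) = 68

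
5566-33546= -27980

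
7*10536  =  73752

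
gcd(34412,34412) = 34412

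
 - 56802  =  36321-93123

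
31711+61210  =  92921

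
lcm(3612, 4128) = 28896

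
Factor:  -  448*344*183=-2^9 * 3^1 * 7^1 * 43^1* 61^1 = -28202496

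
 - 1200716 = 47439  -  1248155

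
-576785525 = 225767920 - 802553445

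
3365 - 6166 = -2801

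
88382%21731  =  1458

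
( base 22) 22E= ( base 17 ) 396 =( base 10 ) 1026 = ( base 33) V3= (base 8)2002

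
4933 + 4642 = 9575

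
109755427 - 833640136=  - 723884709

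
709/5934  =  709/5934 = 0.12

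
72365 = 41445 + 30920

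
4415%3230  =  1185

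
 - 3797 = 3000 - 6797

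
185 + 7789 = 7974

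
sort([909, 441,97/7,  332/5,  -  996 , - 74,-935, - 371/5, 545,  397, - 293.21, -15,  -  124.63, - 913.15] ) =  [-996, - 935 ,-913.15, - 293.21, - 124.63, - 371/5, - 74,  -  15,97/7 , 332/5,397, 441, 545, 909]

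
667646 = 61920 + 605726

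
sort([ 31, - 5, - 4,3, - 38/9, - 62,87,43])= [ - 62, - 5,-38/9, - 4, 3,31,43, 87 ]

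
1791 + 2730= 4521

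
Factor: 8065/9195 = 1613/1839 = 3^(-1 )*613^( - 1 )*1613^1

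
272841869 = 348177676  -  75335807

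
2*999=1998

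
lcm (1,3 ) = 3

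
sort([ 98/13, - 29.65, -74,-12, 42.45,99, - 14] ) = [-74,  -  29.65 , - 14, -12,98/13,42.45,99]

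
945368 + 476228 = 1421596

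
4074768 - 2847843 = 1226925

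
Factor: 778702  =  2^1*17^1*37^1*619^1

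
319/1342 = 29/122 = 0.24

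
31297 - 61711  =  -30414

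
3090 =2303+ 787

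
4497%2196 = 105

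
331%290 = 41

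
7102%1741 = 138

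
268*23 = 6164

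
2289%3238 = 2289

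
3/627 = 1/209= 0.00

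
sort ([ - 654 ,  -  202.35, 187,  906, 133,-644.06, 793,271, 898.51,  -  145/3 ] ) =[ - 654,-644.06, - 202.35,-145/3  ,  133,  187,271,793, 898.51,906] 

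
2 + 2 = 4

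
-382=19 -401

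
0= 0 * 6653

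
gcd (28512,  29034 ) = 18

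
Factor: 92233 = 92233^1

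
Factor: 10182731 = 13^1*53^1*14779^1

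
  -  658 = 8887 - 9545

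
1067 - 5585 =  - 4518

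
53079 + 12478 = 65557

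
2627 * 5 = 13135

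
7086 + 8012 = 15098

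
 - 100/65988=  -  25/16497 = - 0.00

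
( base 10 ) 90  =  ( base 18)50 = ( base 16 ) 5A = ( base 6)230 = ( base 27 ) 39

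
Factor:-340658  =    -  2^1*71^1 *2399^1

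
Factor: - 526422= -2^1 * 3^1 * 13^1 * 17^1*397^1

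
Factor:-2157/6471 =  - 3^(-1) = - 1/3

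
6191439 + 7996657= 14188096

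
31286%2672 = 1894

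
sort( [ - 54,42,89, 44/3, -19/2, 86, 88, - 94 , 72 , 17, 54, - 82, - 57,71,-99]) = [ - 99,-94, - 82,-57,- 54, -19/2, 44/3, 17,42, 54, 71, 72,86, 88,  89 ] 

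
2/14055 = 2/14055 = 0.00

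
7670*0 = 0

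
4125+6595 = 10720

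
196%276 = 196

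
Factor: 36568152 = 2^3*3^3*79^1*2143^1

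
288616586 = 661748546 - 373131960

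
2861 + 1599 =4460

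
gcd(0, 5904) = 5904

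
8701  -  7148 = 1553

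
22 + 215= 237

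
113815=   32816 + 80999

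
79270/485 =163 + 43/97=163.44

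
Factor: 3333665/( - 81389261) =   -  5^1*59^( - 2)*103^( - 1) * 227^( - 1)*666733^1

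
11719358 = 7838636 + 3880722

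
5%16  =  5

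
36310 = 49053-12743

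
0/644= 0 = 0.00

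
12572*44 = 553168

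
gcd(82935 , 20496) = 3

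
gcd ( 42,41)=1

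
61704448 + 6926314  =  68630762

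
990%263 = 201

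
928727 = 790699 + 138028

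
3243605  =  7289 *445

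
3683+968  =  4651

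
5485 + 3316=8801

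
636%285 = 66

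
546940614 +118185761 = 665126375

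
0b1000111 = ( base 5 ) 241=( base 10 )71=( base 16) 47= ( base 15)4B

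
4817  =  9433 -4616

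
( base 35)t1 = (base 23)1L4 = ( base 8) 1770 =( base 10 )1016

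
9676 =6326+3350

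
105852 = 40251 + 65601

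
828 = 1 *828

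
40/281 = 40/281   =  0.14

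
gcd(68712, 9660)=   84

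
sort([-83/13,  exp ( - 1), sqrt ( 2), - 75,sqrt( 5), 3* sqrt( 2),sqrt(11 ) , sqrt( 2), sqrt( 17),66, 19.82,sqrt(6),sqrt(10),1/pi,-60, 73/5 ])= [ - 75,-60, - 83/13,1/pi, exp ( - 1), sqrt(2),sqrt(2), sqrt(5),  sqrt(6), sqrt( 10 ), sqrt( 11), sqrt(17 ), 3*sqrt( 2),73/5, 19.82, 66]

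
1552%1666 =1552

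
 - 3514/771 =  - 3514/771 = - 4.56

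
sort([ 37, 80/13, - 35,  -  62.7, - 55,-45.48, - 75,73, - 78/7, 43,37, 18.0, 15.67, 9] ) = [ - 75, - 62.7, - 55, - 45.48, - 35, - 78/7,80/13, 9,15.67,18.0,37, 37, 43,73 ]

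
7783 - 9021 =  - 1238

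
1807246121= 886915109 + 920331012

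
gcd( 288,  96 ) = 96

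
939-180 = 759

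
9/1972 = 9/1972 = 0.00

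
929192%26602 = 24724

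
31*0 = 0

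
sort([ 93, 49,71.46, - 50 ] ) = [ - 50, 49,71.46,93 ] 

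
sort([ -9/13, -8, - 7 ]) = [ - 8, - 7, - 9/13]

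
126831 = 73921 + 52910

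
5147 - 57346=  - 52199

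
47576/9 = 5286 + 2/9 =5286.22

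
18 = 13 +5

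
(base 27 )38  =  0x59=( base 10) 89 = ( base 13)6b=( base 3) 10022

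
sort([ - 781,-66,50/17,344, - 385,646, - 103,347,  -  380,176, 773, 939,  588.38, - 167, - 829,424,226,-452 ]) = [ - 829 , - 781, - 452, - 385,  -  380,- 167, - 103, - 66, 50/17,176,226,344 , 347,424,588.38,646,773,939] 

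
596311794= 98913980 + 497397814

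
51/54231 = 17/18077 = 0.00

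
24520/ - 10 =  -2452/1 = - 2452.00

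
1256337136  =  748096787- - 508240349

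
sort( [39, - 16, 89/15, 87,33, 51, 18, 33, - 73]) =[ - 73, - 16 , 89/15, 18, 33,33, 39,51, 87 ] 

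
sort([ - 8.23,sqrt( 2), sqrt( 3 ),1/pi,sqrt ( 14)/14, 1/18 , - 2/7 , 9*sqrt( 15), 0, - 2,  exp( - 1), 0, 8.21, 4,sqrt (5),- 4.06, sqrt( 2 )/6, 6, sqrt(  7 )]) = [ - 8.23, - 4.06, - 2, - 2/7 , 0, 0,  1/18, sqrt( 2)/6, sqrt(14)/14,  1/pi, exp( - 1), sqrt( 2), sqrt( 3 ), sqrt(5),  sqrt( 7), 4, 6,8.21, 9*sqrt(15)] 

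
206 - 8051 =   -  7845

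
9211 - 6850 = 2361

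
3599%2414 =1185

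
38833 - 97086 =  - 58253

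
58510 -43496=15014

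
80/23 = 3+11/23 = 3.48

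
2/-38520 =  - 1/19260=-  0.00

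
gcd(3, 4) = 1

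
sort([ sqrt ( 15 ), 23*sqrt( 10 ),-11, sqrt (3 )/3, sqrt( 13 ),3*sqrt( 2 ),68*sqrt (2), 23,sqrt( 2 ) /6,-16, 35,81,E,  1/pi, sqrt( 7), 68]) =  [ -16,  -  11, sqrt( 2 )/6, 1/pi, sqrt( 3)/3, sqrt(7 ),E,sqrt(13),sqrt(15), 3*sqrt(2), 23, 35, 68,23*sqrt( 10 ), 81, 68*sqrt(2 )]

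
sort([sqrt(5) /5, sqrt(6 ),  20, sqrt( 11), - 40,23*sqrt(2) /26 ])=[ - 40,sqrt(5 ) /5,23 * sqrt ( 2 )/26,  sqrt(6 ),sqrt(11 ),20 ]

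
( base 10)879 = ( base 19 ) 285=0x36F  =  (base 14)46B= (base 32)RF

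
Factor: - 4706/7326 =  - 2353/3663 =- 3^( - 2 )*11^(-1)*13^1*37^(-1)*181^1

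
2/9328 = 1/4664 = 0.00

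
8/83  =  8/83 = 0.10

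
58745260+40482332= 99227592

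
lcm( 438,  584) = 1752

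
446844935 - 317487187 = 129357748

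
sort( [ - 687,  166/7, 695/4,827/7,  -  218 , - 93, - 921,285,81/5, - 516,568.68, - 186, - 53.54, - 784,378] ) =[  -  921, - 784,-687, - 516, - 218,-186, - 93, - 53.54,81/5,166/7, 827/7,695/4,285, 378,  568.68 ] 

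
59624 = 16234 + 43390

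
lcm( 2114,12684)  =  12684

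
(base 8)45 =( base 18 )21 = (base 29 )18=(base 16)25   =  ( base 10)37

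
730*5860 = 4277800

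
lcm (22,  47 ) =1034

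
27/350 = 27/350 = 0.08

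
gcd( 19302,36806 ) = 2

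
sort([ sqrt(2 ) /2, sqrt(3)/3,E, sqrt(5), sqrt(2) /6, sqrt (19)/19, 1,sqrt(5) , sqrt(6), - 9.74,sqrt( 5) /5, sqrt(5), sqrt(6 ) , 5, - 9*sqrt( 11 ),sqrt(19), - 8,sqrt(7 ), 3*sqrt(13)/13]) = [ - 9*sqrt( 11), - 9.74, - 8,sqrt( 19)/19,sqrt(2)/6, sqrt( 5 ) /5, sqrt(3)/3, sqrt(2)/2,  3*sqrt(13 )/13, 1, sqrt( 5), sqrt(5 ), sqrt(5), sqrt( 6), sqrt(6 ),  sqrt( 7),  E,  sqrt(19),5] 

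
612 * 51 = 31212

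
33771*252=8510292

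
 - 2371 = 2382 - 4753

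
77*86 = 6622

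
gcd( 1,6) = 1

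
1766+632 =2398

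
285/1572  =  95/524 = 0.18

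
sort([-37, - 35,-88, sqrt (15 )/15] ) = [ - 88,-37, - 35,  sqrt(15)/15] 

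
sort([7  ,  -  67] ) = [- 67 , 7] 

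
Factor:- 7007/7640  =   - 2^(-3) * 5^( - 1)*7^2*11^1 * 13^1 * 191^(-1 ) 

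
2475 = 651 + 1824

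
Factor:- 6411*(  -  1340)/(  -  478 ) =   -  4295370/239=- 2^1*3^1*5^1 * 67^1*239^( - 1 )*2137^1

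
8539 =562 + 7977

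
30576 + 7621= 38197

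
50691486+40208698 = 90900184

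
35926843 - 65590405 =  - 29663562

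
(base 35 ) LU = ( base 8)1375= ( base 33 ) n6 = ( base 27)119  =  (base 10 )765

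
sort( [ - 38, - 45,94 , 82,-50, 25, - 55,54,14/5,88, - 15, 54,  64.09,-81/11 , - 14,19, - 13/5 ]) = [ - 55, - 50, - 45, - 38, - 15,-14,-81/11, - 13/5,14/5,19,25, 54, 54,64.09, 82,88,94]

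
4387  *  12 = 52644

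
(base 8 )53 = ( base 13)34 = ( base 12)37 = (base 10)43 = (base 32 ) 1B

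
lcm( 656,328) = 656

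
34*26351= 895934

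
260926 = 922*283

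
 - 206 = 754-960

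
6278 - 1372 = 4906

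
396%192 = 12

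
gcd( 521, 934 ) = 1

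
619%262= 95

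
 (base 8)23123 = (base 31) a6f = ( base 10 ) 9811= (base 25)FHB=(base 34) 8gj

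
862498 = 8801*98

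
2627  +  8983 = 11610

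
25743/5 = 25743/5= 5148.60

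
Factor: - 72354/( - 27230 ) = 93/35 = 3^1*5^( - 1 )*7^ (-1)*31^1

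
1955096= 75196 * 26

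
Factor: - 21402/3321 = -58/9  =  - 2^1*3^( - 2)*29^1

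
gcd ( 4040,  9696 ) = 808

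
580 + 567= 1147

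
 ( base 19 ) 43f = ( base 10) 1516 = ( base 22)32k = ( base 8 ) 2754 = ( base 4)113230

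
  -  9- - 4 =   -  5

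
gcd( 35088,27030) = 102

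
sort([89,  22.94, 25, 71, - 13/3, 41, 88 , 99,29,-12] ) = [ -12, - 13/3, 22.94,25, 29,  41 , 71, 88, 89, 99] 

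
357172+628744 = 985916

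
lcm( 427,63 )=3843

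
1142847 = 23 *49689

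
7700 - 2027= 5673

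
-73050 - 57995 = -131045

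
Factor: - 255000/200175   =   - 2^3*5^2*157^(-1 ) = -200/157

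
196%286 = 196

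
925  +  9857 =10782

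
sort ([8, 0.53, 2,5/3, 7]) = [ 0.53,5/3, 2,  7, 8]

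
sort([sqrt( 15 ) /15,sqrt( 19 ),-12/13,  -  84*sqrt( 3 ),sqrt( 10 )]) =[  -  84*sqrt( 3 ), - 12/13, sqrt( 15 ) /15, sqrt( 10 ), sqrt(19) ] 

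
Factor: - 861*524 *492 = - 221972688  =  - 2^4*3^2 * 7^1 * 41^2 *131^1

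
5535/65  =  85+ 2/13   =  85.15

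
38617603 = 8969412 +29648191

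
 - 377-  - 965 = 588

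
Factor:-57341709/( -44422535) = 3^3*5^(-1)*31^( - 1) *463^(  -  1)*619^(-1)*2123767^1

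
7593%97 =27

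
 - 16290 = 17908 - 34198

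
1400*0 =0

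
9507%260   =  147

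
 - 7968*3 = - 23904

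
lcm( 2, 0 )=0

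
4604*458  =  2108632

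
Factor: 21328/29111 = 2^4*31^1*677^(  -  1) = 496/677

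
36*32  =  1152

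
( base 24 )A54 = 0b1011011111100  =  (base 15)1b24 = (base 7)23104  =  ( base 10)5884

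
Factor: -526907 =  - 23^1 * 31^1* 739^1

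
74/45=74/45 = 1.64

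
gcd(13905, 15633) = 27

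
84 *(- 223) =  - 18732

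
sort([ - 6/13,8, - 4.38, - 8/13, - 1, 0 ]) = [ - 4.38,-1, - 8/13,- 6/13, 0, 8 ]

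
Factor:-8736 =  - 2^5 * 3^1*7^1*13^1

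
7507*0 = 0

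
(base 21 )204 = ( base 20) 246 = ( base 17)312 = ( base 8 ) 1566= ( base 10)886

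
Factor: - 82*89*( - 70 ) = 510860= 2^2*5^1*7^1 *41^1*89^1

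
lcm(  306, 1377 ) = 2754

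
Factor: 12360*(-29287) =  - 361987320 = - 2^3*3^1*5^1*103^1 * 29287^1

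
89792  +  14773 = 104565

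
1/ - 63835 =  - 1 + 63834/63835 = - 0.00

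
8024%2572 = 308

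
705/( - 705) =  - 1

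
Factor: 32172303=3^1*10724101^1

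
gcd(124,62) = 62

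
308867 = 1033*299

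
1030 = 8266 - 7236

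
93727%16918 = 9137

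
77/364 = 11/52 = 0.21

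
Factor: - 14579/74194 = -2^ (  -  1 )*61^1*239^1*37097^( - 1) 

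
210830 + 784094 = 994924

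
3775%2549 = 1226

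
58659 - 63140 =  - 4481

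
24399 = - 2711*( - 9)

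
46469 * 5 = 232345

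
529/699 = 529/699=0.76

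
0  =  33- 33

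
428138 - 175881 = 252257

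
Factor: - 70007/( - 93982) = 2^(- 1 )*7^(  -  2)*73^1 = 73/98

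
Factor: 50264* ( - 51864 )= - 2606892096 = - 2^6*3^1  *61^1 * 103^1*2161^1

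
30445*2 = 60890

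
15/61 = 15/61=   0.25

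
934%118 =108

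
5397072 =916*5892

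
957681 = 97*9873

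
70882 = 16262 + 54620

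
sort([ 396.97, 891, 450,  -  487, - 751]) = [ - 751, -487, 396.97, 450, 891 ] 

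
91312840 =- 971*( -94040) 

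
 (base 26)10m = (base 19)1HE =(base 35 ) JX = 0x2ba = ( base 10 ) 698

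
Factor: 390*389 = 151710 = 2^1*3^1 * 5^1* 13^1 * 389^1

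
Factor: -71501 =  - 127^1*563^1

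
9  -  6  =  3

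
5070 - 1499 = 3571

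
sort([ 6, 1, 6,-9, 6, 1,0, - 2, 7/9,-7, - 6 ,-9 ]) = [  -  9,- 9 ,- 7, - 6 , - 2, 0,7/9, 1, 1, 6, 6,6]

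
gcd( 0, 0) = 0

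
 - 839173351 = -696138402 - 143034949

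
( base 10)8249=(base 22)h0l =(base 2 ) 10000000111001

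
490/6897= 490/6897=0.07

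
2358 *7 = 16506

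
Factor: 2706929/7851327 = 3^( - 1)*11^( - 2)*43^ (-1) * 503^( - 1) *2706929^1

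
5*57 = 285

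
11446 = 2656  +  8790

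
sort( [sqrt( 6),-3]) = [ - 3, sqrt( 6 )]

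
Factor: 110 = 2^1 * 5^1*11^1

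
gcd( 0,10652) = 10652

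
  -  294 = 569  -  863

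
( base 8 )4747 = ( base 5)40120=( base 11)19A5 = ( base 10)2535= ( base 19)708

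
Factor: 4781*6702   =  32042262 = 2^1*3^1*7^1*683^1 * 1117^1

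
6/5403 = 2/1801 = 0.00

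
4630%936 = 886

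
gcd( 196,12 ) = 4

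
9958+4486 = 14444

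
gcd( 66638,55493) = 1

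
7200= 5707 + 1493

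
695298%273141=149016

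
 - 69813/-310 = 69813/310 = 225.20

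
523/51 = 10 + 13/51 = 10.25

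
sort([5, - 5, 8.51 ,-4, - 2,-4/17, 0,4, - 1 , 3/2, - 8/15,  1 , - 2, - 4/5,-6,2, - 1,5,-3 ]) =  [-6 , - 5, - 4,-3, - 2, - 2, - 1, - 1,-4/5, - 8/15, - 4/17, 0,1 , 3/2, 2 , 4, 5 , 5,8.51]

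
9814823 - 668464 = 9146359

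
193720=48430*4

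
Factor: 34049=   79^1*431^1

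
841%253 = 82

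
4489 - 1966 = 2523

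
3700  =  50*74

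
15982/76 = 7991/38 = 210.29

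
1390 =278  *5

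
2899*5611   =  16266289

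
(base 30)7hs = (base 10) 6838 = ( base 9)10337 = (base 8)15266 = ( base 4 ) 1222312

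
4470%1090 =110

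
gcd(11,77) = 11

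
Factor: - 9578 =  - 2^1*4789^1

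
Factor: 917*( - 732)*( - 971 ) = 2^2*3^1* 7^1 * 61^1 * 131^1*971^1=651777924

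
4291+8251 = 12542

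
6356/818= 3178/409 = 7.77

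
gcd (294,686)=98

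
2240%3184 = 2240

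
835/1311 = 835/1311 =0.64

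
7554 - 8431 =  - 877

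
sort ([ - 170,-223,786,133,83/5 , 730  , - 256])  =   [ - 256, - 223,  -  170, 83/5, 133,  730,786 ]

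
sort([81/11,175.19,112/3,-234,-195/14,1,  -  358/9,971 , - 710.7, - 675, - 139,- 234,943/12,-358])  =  [ - 710.7, - 675, - 358, - 234, - 234, - 139 ,  -  358/9, - 195/14,1,  81/11,112/3,943/12,  175.19 , 971]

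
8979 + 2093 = 11072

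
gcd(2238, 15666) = 2238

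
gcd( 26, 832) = 26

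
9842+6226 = 16068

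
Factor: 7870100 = 2^2*5^2*7^1*11243^1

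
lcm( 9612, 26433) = 105732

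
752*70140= 52745280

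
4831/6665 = 4831/6665 = 0.72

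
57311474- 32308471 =25003003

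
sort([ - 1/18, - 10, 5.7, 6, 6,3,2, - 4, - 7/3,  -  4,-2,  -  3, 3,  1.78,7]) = [ - 10 ,-4,-4, - 3, - 7/3,-2,-1/18,  1.78, 2, 3  ,  3,  5.7, 6, 6, 7 ] 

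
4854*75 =364050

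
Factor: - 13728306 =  - 2^1*3^1*2288051^1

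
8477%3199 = 2079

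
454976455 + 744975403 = 1199951858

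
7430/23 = 7430/23 = 323.04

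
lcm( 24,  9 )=72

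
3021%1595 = 1426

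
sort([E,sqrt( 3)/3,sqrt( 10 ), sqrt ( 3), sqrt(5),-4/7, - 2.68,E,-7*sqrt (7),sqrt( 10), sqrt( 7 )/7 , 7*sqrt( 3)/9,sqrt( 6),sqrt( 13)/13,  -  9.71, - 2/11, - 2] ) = [-7*sqrt( 7), - 9.71, - 2.68 ,  -  2 ,  -  4/7,-2/11 , sqrt( 13 ) /13,sqrt(7) /7,sqrt( 3) /3,7*sqrt ( 3)/9 , sqrt(3 ), sqrt( 5 ),sqrt(6) , E,E,sqrt(10),sqrt( 10) ]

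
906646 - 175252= 731394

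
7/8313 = 7/8313 = 0.00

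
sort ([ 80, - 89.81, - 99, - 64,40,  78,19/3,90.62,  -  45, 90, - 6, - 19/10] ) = [  -  99 , - 89.81 , - 64, - 45,-6,  -  19/10,19/3,40,78,  80,90,90.62]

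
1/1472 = 1/1472= 0.00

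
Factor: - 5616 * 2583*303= - 4395356784 =- 2^4*3^6 *7^1*13^1*41^1* 101^1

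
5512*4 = 22048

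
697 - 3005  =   - 2308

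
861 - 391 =470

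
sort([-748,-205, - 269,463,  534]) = [ -748 , - 269,  -  205, 463,534 ]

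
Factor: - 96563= - 61^1 *1583^1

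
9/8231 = 9/8231  =  0.00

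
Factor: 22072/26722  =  356/431 = 2^2* 89^1 * 431^( - 1 )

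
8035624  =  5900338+2135286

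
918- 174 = 744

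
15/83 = 15/83=0.18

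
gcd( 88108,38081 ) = 1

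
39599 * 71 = 2811529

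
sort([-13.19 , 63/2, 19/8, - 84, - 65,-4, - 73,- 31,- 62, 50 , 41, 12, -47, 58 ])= [  -  84, - 73, - 65,-62, - 47,  -  31, - 13.19,-4, 19/8 , 12,  63/2,41, 50 , 58] 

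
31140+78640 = 109780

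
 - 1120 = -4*280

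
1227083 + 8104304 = 9331387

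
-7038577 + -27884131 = -34922708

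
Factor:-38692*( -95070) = 2^3*3^1 * 5^1 * 17^1*569^1*3169^1= 3678448440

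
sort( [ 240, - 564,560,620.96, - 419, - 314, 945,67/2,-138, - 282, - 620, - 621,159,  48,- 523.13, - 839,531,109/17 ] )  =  [ - 839,-621, - 620,-564, - 523.13, - 419,-314, - 282, - 138,109/17, 67/2,48, 159,240,531,560,620.96, 945]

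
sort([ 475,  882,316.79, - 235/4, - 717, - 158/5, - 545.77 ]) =[ - 717 , - 545.77,-235/4,-158/5,316.79, 475,882 ]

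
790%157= 5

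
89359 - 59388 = 29971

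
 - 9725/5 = - 1945 = - 1945.00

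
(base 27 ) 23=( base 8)71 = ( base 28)21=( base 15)3c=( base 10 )57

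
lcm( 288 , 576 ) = 576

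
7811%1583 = 1479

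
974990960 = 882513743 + 92477217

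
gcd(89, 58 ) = 1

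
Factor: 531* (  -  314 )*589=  - 98206326 = - 2^1*3^2*19^1*31^1*59^1*157^1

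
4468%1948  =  572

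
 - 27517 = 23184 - 50701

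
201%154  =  47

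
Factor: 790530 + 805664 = 2^1*798097^1 =1596194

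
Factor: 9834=2^1 *3^1*11^1*149^1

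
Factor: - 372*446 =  - 2^3*3^1*31^1*223^1 = - 165912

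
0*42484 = 0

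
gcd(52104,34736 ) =17368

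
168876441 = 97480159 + 71396282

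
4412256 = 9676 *456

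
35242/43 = 819 + 25/43 = 819.58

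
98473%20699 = 15677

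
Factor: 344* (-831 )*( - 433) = 2^3 * 3^1 * 43^1*277^1 * 433^1 = 123779112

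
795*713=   566835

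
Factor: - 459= - 3^3* 17^1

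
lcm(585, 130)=1170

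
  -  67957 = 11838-79795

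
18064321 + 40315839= 58380160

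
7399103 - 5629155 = 1769948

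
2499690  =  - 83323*( - 30)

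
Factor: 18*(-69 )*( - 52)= 2^3*3^3*13^1*23^1 = 64584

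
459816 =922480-462664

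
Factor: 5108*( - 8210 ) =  - 41936680 = -2^3*5^1*821^1*1277^1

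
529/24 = 22 + 1/24   =  22.04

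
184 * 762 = 140208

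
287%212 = 75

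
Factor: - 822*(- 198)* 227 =36945612 = 2^2*3^3* 11^1*137^1 * 227^1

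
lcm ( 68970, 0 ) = 0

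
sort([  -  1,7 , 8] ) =[-1,  7, 8 ] 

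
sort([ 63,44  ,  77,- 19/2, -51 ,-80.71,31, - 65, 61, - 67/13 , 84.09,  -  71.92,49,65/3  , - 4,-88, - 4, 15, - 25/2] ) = [ -88, - 80.71 , - 71.92,  -  65,  -  51,  -  25/2, - 19/2,  -  67/13, - 4,-4, 15,  65/3,31, 44,49 , 61,63,77, 84.09]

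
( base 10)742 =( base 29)ph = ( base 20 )1H2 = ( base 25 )14H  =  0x2e6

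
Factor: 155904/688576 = 12/53 = 2^2*3^1*53^( - 1 ) 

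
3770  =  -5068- - 8838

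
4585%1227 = 904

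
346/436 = 173/218 = 0.79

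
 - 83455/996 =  - 84+209/996 = - 83.79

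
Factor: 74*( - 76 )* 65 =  - 2^3*5^1*13^1*19^1*37^1=- 365560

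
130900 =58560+72340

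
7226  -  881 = 6345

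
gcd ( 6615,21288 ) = 3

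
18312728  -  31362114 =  - 13049386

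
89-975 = - 886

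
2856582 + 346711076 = 349567658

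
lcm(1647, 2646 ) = 161406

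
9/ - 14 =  - 9/14 = -  0.64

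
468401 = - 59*( - 7939 ) 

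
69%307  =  69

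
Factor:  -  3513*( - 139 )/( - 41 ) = -3^1*41^( - 1 )*139^1*1171^1 = -488307/41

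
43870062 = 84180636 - 40310574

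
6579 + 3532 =10111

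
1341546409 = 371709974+969836435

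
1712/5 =1712/5 = 342.40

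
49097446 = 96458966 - 47361520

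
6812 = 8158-1346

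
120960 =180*672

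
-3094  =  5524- 8618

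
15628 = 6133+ 9495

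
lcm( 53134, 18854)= 584474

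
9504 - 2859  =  6645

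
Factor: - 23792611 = -331^1* 71881^1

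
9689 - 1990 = 7699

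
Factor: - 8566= - 2^1*4283^1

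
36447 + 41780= 78227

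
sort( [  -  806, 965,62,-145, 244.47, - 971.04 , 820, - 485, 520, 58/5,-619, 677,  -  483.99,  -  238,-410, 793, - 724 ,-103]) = [ - 971.04 , - 806, - 724,-619,  -  485, - 483.99,  -  410,  -  238 , - 145, - 103,58/5, 62, 244.47,520,677,793,  820, 965]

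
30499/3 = 10166 + 1/3= 10166.33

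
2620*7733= 20260460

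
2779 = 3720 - 941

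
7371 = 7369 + 2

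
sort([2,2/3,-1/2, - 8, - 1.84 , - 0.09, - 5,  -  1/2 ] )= [-8,  -  5,- 1.84, - 1/2,-1/2, - 0.09, 2/3, 2]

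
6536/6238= 1 + 149/3119 =1.05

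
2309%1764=545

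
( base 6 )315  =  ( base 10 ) 119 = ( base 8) 167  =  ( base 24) 4N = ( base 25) 4j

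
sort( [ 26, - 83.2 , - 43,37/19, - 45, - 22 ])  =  [ - 83.2, - 45, - 43,  -  22 , 37/19,26] 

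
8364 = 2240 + 6124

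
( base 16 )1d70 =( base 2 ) 1110101110000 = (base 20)IGG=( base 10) 7536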